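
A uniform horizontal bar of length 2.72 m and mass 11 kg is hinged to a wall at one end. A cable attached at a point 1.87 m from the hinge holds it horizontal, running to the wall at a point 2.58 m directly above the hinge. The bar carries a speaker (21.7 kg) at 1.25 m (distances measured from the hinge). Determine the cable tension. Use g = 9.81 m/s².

About the hinge:
Beam weight: 11 × 9.81 = 107.9 N down at 1.36 m → arm 1.36 m, τ = 107.9 × 1.36 = 146.7 N·m clockwise.
Speaker: 21.7 × 9.81 = 212.9 N down at 1.25 m → arm 1.25 m, τ = 212.9 × 1.25 = 266.1 N·m clockwise.
Total clockwise load moment = 412.8 N·m.
The cable tension T acts at 1.87 m; only its component perpendicular to the bar, T sinθ, produces torque. sinθ = h/√(h²+d²) = 2.58/√(2.58²+1.87²) = 0.8097.
Setting net torque to zero: T × 1.87 × 0.8097 = 412.8 → T = 412.8 / 1.514 = 273 N.

T ≈ 273 N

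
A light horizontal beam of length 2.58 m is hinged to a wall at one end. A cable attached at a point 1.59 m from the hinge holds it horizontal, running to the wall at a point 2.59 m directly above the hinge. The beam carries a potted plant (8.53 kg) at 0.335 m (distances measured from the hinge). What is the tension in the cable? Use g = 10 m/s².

T ≈ 21.1 N

Sum moments about the hinge (the unknown hinge reaction has zero arm there).
Potted plant: 8.53 × 10 = 85.3 N down at 0.335 m → arm 0.335 m, τ = 85.3 × 0.335 = 28.58 N·m clockwise.
Total clockwise load moment = 28.58 N·m.
The cable tension T acts at 1.59 m; only its component perpendicular to the beam, T sinθ, produces torque. sinθ = h/√(h²+d²) = 2.59/√(2.59²+1.59²) = 0.8522.
Στ = 0 ⇒ T × 1.59 × 0.8522 = 28.58 ⇒ T = 28.58 / 1.355 = 21.1 N.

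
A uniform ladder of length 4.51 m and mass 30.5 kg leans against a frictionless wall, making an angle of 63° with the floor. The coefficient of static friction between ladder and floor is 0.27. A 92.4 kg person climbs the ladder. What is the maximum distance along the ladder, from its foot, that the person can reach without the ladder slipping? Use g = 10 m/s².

d ≈ 2.43 m

About the foot of the ladder:
Ladder weight 30.5×10 = 305 N acts at 2.255 m along the ladder; its horizontal arm is 2.255·cos63° = 1.024 m → τ = 312.3 N·m clockwise.
Person weight 92.4×10 = 924 N at distance d → arm d·cos63° → τ = 924·d·0.454 clockwise.
Wall normal N at the top has arm L sinθ = 4.018 m counterclockwise, so Στ = 0 gives N·4.018 = 312.3 + 419.5·d.
ΣFy = 0 ⇒ N_floor = 1229 N, so the maximum friction is μ_s·N_floor = 0.27×1229 = 331.8 N. ΣFx = 0 ⇒ N_wall = f, so at the slipping point N = 331.8 N.
Substituting: 331.8×4.018 = 312.3 + 419.5·d ⇒ d = (1333 − 312.3) / 419.5 = 2.43 m.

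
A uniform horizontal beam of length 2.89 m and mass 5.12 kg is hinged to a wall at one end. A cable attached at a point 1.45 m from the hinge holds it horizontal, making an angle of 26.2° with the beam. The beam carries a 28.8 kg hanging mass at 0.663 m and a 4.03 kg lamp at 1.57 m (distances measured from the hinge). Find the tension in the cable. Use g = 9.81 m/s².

Take moments about the hinge.
Beam weight: 5.12 × 9.81 = 50.23 N down at 1.445 m → arm 1.445 m, τ = 50.23 × 1.445 = 72.58 N·m clockwise.
Hanging mass: 28.8 × 9.81 = 282.5 N down at 0.663 m → arm 0.663 m, τ = 282.5 × 0.663 = 187.3 N·m clockwise.
Lamp: 4.03 × 9.81 = 39.53 N down at 1.57 m → arm 1.57 m, τ = 39.53 × 1.57 = 62.06 N·m clockwise.
Total clockwise load moment = 321.9 N·m.
The cable tension T acts at 1.45 m; only its component perpendicular to the beam, T sinθ, produces torque. sin 26.2° = 0.4415.
Balancing moments: T × 1.45 × 0.4415 = 321.9, giving T = 321.9 / 0.6402 = 503 N.

T ≈ 503 N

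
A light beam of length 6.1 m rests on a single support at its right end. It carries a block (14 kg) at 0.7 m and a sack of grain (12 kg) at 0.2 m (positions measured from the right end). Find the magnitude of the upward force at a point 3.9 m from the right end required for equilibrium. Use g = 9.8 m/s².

Sum moments about the right end (the unknown pivot reaction has zero arm there).
Block: 14 × 9.8 = 137.2 N down at 0.7 m → arm 0.7 m, τ = 137.2 × 0.7 = 96.04 N·m counterclockwise.
Sack of grain: 12 × 9.8 = 117.6 N down at 0.2 m → arm 0.2 m, τ = 117.6 × 0.2 = 23.52 N·m counterclockwise.
Net moment of the loads = 119.6 N·m counterclockwise.
The upward force F acts at a point 3.9 m from the right end, arm 3.9 m, giving F × 3.9 clockwise.
For rotational equilibrium, F × 3.9 = 119.6, so F = 119.6 / 3.9 = 30.7 N.

F ≈ 30.7 N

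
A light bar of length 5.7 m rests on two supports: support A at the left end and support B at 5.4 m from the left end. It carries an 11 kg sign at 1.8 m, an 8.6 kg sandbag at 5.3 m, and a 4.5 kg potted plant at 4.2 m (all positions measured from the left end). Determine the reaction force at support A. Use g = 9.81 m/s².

Taking torques about support B:
Sign: 11 × 9.81 = 107.9 N down at 1.8 m → arm 3.6 m, τ = 107.9 × 3.6 = 388.4 N·m counterclockwise.
Sandbag: 8.6 × 9.81 = 84.37 N down at 5.3 m → arm 0.1 m, τ = 84.37 × 0.1 = 8.437 N·m counterclockwise.
Potted plant: 4.5 × 9.81 = 44.15 N down at 4.2 m → arm 1.2 m, τ = 44.15 × 1.2 = 52.98 N·m counterclockwise.
Net load moment about support B = 449.8 N·m counterclockwise.
Reaction R at support A is upward at 0 m, arm 5.4 m → moment R × 5.4 clockwise.
Balancing moments: R × 5.4 = 449.8, giving R = 83.3 N.

R_A ≈ 83.3 N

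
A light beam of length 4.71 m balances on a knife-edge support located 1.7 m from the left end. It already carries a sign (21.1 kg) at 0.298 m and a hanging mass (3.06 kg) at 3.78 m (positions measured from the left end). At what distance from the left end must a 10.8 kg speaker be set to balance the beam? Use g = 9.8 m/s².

x ≈ 3.85 m from the left end

Sum moments about the knife-edge support (at 1.7 m from the left end) (the support reaction has zero arm there).
Sign: 21.1 × 9.8 = 206.8 N down at 0.298 m → arm 1.402 m, τ = 206.8 × 1.402 = 289.9 N·m counterclockwise.
Hanging mass: 3.06 × 9.8 = 29.99 N down at 3.78 m → arm 2.08 m, τ = 29.99 × 2.08 = 62.38 N·m clockwise.
Net moment of existing loads = 227.5 N·m counterclockwise.
The speaker weighs 10.8 × 9.8 = 105.8 N and must supply an equal clockwise moment, so its lever arm about the knife-edge support is 227.5 / 105.8 = 2.15 m.
That puts it at 1.7 + 2.15 = 3.85 m from the left end.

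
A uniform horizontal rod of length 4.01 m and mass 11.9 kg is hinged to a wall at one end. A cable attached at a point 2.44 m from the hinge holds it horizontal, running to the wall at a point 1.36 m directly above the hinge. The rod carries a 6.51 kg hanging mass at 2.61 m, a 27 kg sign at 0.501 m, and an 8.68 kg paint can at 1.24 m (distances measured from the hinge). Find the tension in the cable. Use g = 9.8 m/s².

T ≈ 537 N

Taking torques about the hinge:
Beam weight: 11.9 × 9.8 = 116.6 N down at 2.005 m → arm 2.005 m, τ = 116.6 × 2.005 = 233.8 N·m clockwise.
Hanging mass: 6.51 × 9.8 = 63.8 N down at 2.61 m → arm 2.61 m, τ = 63.8 × 2.61 = 166.5 N·m clockwise.
Sign: 27 × 9.8 = 264.6 N down at 0.501 m → arm 0.501 m, τ = 264.6 × 0.501 = 132.6 N·m clockwise.
Paint can: 8.68 × 9.8 = 85.06 N down at 1.24 m → arm 1.24 m, τ = 85.06 × 1.24 = 105.5 N·m clockwise.
Total clockwise load moment = 638.4 N·m.
The cable tension T acts at 2.44 m; only its component perpendicular to the rod, T sinθ, produces torque. sinθ = h/√(h²+d²) = 1.36/√(1.36²+2.44²) = 0.4869.
For rotational equilibrium, T × 2.44 × 0.4869 = 638.4, so T = 638.4 / 1.188 = 537 N.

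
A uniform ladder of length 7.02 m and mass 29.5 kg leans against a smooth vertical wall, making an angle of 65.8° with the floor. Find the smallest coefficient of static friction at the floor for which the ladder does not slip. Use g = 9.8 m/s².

Taking torques about the foot of the ladder:
Ladder weight 29.5×9.8 = 289.1 N acts at 3.51 m along the ladder; its horizontal arm is 3.51·cos65.8° = 1.439 m → τ = 416 N·m clockwise.
Wall normal N acts horizontally at the top; its moment arm is the height L sinθ = 7.02·sin65.8° = 6.403 m, counterclockwise.
Balancing moments: N × 6.403 = 416, giving N = 64.97 N.
ΣFx = 0 ⇒ f = N_wall = 64.97 N. ΣFy = 0 ⇒ N_floor = 289.1 N.
μ_min = f / N_floor = 64.97 / 289.1 = 0.225.

μ_min ≈ 0.225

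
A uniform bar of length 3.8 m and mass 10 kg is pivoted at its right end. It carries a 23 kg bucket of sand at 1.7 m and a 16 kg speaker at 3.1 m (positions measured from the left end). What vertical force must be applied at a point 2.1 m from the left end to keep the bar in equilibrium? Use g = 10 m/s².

About the right end:
Beam weight: 10 × 10 = 100 N down at 1.9 m → arm 1.9 m, τ = 100 × 1.9 = 190 N·m counterclockwise.
Bucket of sand: 23 × 10 = 230 N down at 1.7 m → arm 2.1 m, τ = 230 × 2.1 = 483 N·m counterclockwise.
Speaker: 16 × 10 = 160 N down at 3.1 m → arm 0.7 m, τ = 160 × 0.7 = 112 N·m counterclockwise.
Net moment of the loads = 785 N·m counterclockwise.
The upward force F acts at a point 2.1 m from the left end, arm 1.7 m, giving F × 1.7 clockwise.
Setting net torque to zero: F × 1.7 = 785 → F = 785 / 1.7 = 462 N.

F ≈ 462 N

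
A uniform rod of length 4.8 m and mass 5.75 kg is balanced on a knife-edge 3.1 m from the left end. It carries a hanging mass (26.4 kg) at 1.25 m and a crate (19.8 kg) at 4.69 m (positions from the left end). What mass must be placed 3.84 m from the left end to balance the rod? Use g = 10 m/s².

Taking torques about the knife-edge (at 3.1 m from the left end):
Beam weight: 5.75 × 10 = 57.5 N down at 2.4 m → arm 0.7 m, τ = 57.5 × 0.7 = 40.25 N·m counterclockwise.
Hanging mass: 26.4 × 10 = 264 N down at 1.25 m → arm 1.85 m, τ = 264 × 1.85 = 488.4 N·m counterclockwise.
Crate: 19.8 × 10 = 198 N down at 4.69 m → arm 1.59 m, τ = 198 × 1.59 = 314.8 N·m clockwise.
Net moment of known loads = 213.8 N·m counterclockwise.
An unknown mass m at 3.84 m has arm 0.74 m; its moment is m·g·0.74 clockwise.
Balancing moments: m × 10 × 0.74 = 213.8, giving m = 213.8 / (10 × 0.74) = 28.9 kg.

m ≈ 28.9 kg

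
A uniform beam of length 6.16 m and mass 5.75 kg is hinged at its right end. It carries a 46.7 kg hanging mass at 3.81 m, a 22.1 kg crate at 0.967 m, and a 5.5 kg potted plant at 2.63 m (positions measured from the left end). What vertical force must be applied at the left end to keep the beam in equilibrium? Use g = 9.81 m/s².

F ≈ 417 N

Take moments about the right end.
Beam weight: 5.75 × 9.81 = 56.41 N down at 3.08 m → arm 3.08 m, τ = 56.41 × 3.08 = 173.7 N·m counterclockwise.
Hanging mass: 46.7 × 9.81 = 458.1 N down at 3.81 m → arm 2.35 m, τ = 458.1 × 2.35 = 1077 N·m counterclockwise.
Crate: 22.1 × 9.81 = 216.8 N down at 0.967 m → arm 5.193 m, τ = 216.8 × 5.193 = 1126 N·m counterclockwise.
Potted plant: 5.5 × 9.81 = 53.96 N down at 2.63 m → arm 3.53 m, τ = 53.96 × 3.53 = 190.5 N·m counterclockwise.
Net moment of the loads = 2567 N·m counterclockwise.
The upward force F acts at the left end, arm 6.16 m, giving F × 6.16 clockwise.
Setting net torque to zero: F × 6.16 = 2567 → F = 2567 / 6.16 = 417 N.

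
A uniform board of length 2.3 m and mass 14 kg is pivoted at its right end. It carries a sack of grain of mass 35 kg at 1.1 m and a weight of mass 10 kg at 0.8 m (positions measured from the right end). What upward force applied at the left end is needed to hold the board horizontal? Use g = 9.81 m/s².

F ≈ 267 N

Sum moments about the right end (the unknown pivot reaction has zero arm there).
Beam weight: 14 × 9.81 = 137.3 N down at 1.15 m → arm 1.15 m, τ = 137.3 × 1.15 = 157.9 N·m counterclockwise.
Sack of grain: 35 × 9.81 = 343.4 N down at 1.1 m → arm 1.1 m, τ = 343.4 × 1.1 = 377.7 N·m counterclockwise.
Weight: 10 × 9.81 = 98.1 N down at 0.8 m → arm 0.8 m, τ = 98.1 × 0.8 = 78.48 N·m counterclockwise.
Net moment of the loads = 614.1 N·m counterclockwise.
The upward force F acts at the left end, arm 2.3 m, giving F × 2.3 clockwise.
Setting net torque to zero: F × 2.3 = 614.1 → F = 614.1 / 2.3 = 267 N.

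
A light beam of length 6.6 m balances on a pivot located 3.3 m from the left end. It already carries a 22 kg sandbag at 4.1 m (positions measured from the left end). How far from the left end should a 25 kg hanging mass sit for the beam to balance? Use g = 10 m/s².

x ≈ 2.6 m from the left end

Sum moments about the pivot (at 3.3 m from the left end) (the support reaction has zero arm there).
Sandbag: 22 × 10 = 220 N down at 4.1 m → arm 0.8 m, τ = 220 × 0.8 = 176 N·m clockwise.
Net moment of existing loads = 176 N·m clockwise.
The hanging mass weighs 25 × 10 = 250 N and must supply an equal counterclockwise moment, so its lever arm about the pivot is 176 / 250 = 0.704 m.
That puts it at 3.3 − 0.704 = 2.6 m from the left end.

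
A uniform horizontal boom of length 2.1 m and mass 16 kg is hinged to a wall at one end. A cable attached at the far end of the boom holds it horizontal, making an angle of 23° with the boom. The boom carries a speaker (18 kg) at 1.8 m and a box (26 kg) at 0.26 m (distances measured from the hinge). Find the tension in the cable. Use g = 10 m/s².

Sum moments about the hinge (the unknown hinge reaction has zero arm there).
Beam weight: 16 × 10 = 160 N down at 1.05 m → arm 1.05 m, τ = 160 × 1.05 = 168 N·m clockwise.
Speaker: 18 × 10 = 180 N down at 1.8 m → arm 1.8 m, τ = 180 × 1.8 = 324 N·m clockwise.
Box: 26 × 10 = 260 N down at 0.26 m → arm 0.26 m, τ = 260 × 0.26 = 67.6 N·m clockwise.
Total clockwise load moment = 559.6 N·m.
The cable tension T acts at 2.1 m; only its component perpendicular to the boom, T sinθ, produces torque. sin 23° = 0.3907.
Balancing moments: T × 2.1 × 0.3907 = 559.6, giving T = 559.6 / 0.8205 = 682 N.

T ≈ 682 N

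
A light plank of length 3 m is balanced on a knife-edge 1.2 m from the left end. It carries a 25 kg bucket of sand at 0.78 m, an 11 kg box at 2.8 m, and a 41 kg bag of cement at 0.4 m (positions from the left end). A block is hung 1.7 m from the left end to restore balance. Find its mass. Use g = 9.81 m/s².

m ≈ 51.4 kg

Taking torques about the knife-edge (at 1.2 m from the left end):
Bucket of sand: 25 × 9.81 = 245.2 N down at 0.78 m → arm 0.42 m, τ = 245.2 × 0.42 = 103 N·m counterclockwise.
Box: 11 × 9.81 = 107.9 N down at 2.8 m → arm 1.6 m, τ = 107.9 × 1.6 = 172.6 N·m clockwise.
Bag of cement: 41 × 9.81 = 402.2 N down at 0.4 m → arm 0.8 m, τ = 402.2 × 0.8 = 321.8 N·m counterclockwise.
Net moment of known loads = 252.2 N·m counterclockwise.
An unknown mass m at 1.7 m has arm 0.5 m; its moment is m·g·0.5 clockwise.
Στ = 0 ⇒ m × 9.81 × 0.5 = 252.2 ⇒ m = 252.2 / (9.81 × 0.5) = 51.4 kg.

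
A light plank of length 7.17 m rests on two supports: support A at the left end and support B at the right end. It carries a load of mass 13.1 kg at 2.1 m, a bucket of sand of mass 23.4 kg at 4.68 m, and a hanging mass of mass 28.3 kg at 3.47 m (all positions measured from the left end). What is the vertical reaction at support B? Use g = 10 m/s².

R_B ≈ 328 N

Sum moments about support A (its reaction then has zero moment arm).
Load: 13.1 × 10 = 131 N down at 2.1 m → arm 2.1 m, τ = 131 × 2.1 = 275.1 N·m clockwise.
Bucket of sand: 23.4 × 10 = 234 N down at 4.68 m → arm 4.68 m, τ = 234 × 4.68 = 1095 N·m clockwise.
Hanging mass: 28.3 × 10 = 283 N down at 3.47 m → arm 3.47 m, τ = 283 × 3.47 = 982 N·m clockwise.
Net load moment about support A = 2352 N·m clockwise.
Reaction R at support B is upward at 7.17 m, arm 7.17 m → moment R × 7.17 counterclockwise.
For rotational equilibrium, R × 7.17 = 2352, so R = 328 N.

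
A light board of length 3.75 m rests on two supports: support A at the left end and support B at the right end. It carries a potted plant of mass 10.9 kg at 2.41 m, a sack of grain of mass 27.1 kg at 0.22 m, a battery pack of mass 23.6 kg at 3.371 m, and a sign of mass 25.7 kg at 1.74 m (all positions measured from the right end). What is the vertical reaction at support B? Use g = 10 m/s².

R_B ≈ 456 N

Sum moments about support A (its reaction then has zero moment arm).
Potted plant: 10.9 × 10 = 109 N down at 2.41 m → arm 1.34 m, τ = 109 × 1.34 = 146.1 N·m clockwise.
Sack of grain: 27.1 × 10 = 271 N down at 0.22 m → arm 3.53 m, τ = 271 × 3.53 = 956.6 N·m clockwise.
Battery pack: 23.6 × 10 = 236 N down at 3.371 m → arm 0.379 m, τ = 236 × 0.379 = 89.44 N·m clockwise.
Sign: 25.7 × 10 = 257 N down at 1.74 m → arm 2.01 m, τ = 257 × 2.01 = 516.6 N·m clockwise.
Net load moment about support A = 1709 N·m clockwise.
Reaction R at support B is upward at 0 m, arm 3.75 m → moment R × 3.75 counterclockwise.
For rotational equilibrium, R × 3.75 = 1709, so R = 456 N.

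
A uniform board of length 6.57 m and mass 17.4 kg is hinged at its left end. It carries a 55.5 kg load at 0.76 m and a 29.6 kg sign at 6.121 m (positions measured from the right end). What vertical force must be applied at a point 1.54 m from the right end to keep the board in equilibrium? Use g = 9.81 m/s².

F ≈ 766 N

Take moments about the left end.
Beam weight: 17.4 × 9.81 = 170.7 N down at 3.285 m → arm 3.285 m, τ = 170.7 × 3.285 = 560.7 N·m clockwise.
Load: 55.5 × 9.81 = 544.5 N down at 0.76 m → arm 5.81 m, τ = 544.5 × 5.81 = 3164 N·m clockwise.
Sign: 29.6 × 9.81 = 290.4 N down at 6.121 m → arm 0.449 m, τ = 290.4 × 0.449 = 130.4 N·m clockwise.
Net moment of the loads = 3855 N·m clockwise.
The upward force F acts at a point 1.54 m from the right end, arm 5.03 m, giving F × 5.03 counterclockwise.
Setting net torque to zero: F × 5.03 = 3855 → F = 3855 / 5.03 = 766 N.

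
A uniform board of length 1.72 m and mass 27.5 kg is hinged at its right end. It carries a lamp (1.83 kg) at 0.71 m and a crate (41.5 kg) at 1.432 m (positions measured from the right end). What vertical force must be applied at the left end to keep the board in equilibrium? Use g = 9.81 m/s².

About the right end:
Beam weight: 27.5 × 9.81 = 269.8 N down at 0.86 m → arm 0.86 m, τ = 269.8 × 0.86 = 232 N·m counterclockwise.
Lamp: 1.83 × 9.81 = 17.95 N down at 0.71 m → arm 0.71 m, τ = 17.95 × 0.71 = 12.74 N·m counterclockwise.
Crate: 41.5 × 9.81 = 407.1 N down at 1.432 m → arm 1.432 m, τ = 407.1 × 1.432 = 583 N·m counterclockwise.
Net moment of the loads = 827.7 N·m counterclockwise.
The upward force F acts at the left end, arm 1.72 m, giving F × 1.72 clockwise.
Setting net torque to zero: F × 1.72 = 827.7 → F = 827.7 / 1.72 = 481 N.

F ≈ 481 N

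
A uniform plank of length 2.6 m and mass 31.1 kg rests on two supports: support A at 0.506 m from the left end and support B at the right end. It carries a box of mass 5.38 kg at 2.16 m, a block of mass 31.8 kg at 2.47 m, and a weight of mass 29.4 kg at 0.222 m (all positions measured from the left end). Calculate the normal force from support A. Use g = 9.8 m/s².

About support B:
Beam weight: 31.1 × 9.8 = 304.8 N down at 1.3 m → arm 1.3 m, τ = 304.8 × 1.3 = 396.2 N·m counterclockwise.
Box: 5.38 × 9.8 = 52.72 N down at 2.16 m → arm 0.44 m, τ = 52.72 × 0.44 = 23.2 N·m counterclockwise.
Block: 31.8 × 9.8 = 311.6 N down at 2.47 m → arm 0.13 m, τ = 311.6 × 0.13 = 40.51 N·m counterclockwise.
Weight: 29.4 × 9.8 = 288.1 N down at 0.222 m → arm 2.378 m, τ = 288.1 × 2.378 = 685.1 N·m counterclockwise.
Net load moment about support B = 1145 N·m counterclockwise.
Reaction R at support A is upward at 0.506 m, arm 2.094 m → moment R × 2.094 clockwise.
Setting net torque to zero: R × 2.094 = 1145 → R = 547 N.

R_A ≈ 547 N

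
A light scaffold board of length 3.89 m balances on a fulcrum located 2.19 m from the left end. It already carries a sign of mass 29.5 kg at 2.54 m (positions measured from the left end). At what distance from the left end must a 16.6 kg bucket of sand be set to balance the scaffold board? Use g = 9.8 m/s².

x ≈ 1.57 m from the left end

Take moments about the fulcrum (at 2.19 m from the left end).
Sign: 29.5 × 9.8 = 289.1 N down at 2.54 m → arm 0.35 m, τ = 289.1 × 0.35 = 101.2 N·m clockwise.
Net moment of existing loads = 101.2 N·m clockwise.
The bucket of sand weighs 16.6 × 9.8 = 162.7 N and must supply an equal counterclockwise moment, so its lever arm about the fulcrum is 101.2 / 162.7 = 0.622 m.
That puts it at 2.19 − 0.622 = 1.57 m from the left end.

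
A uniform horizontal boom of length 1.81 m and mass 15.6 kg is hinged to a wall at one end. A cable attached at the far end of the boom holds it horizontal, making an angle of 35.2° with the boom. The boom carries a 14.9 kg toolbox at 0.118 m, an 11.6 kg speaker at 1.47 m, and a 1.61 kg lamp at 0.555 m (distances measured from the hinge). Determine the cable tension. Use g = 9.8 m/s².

Choose the hinge as the axis so the unknown hinge reaction has zero arm there.
Beam weight: 15.6 × 9.8 = 152.9 N down at 0.905 m → arm 0.905 m, τ = 152.9 × 0.905 = 138.4 N·m clockwise.
Toolbox: 14.9 × 9.8 = 146 N down at 0.118 m → arm 0.118 m, τ = 146 × 0.118 = 17.23 N·m clockwise.
Speaker: 11.6 × 9.8 = 113.7 N down at 1.47 m → arm 1.47 m, τ = 113.7 × 1.47 = 167.1 N·m clockwise.
Lamp: 1.61 × 9.8 = 15.78 N down at 0.555 m → arm 0.555 m, τ = 15.78 × 0.555 = 8.758 N·m clockwise.
Total clockwise load moment = 331.5 N·m.
The cable tension T acts at 1.81 m; only its component perpendicular to the boom, T sinθ, produces torque. sin 35.2° = 0.5764.
For rotational equilibrium, T × 1.81 × 0.5764 = 331.5, so T = 331.5 / 1.043 = 318 N.

T ≈ 318 N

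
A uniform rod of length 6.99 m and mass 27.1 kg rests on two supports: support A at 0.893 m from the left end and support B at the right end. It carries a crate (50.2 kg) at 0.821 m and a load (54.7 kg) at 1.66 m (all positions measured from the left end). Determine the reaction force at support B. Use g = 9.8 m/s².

R_B ≈ 175 N

Choose support A as the axis so its reaction then has zero moment arm.
Beam weight: 27.1 × 9.8 = 265.6 N down at 3.495 m → arm 2.602 m, τ = 265.6 × 2.602 = 691.1 N·m clockwise.
Crate: 50.2 × 9.8 = 492 N down at 0.821 m → arm 0.072 m, τ = 492 × 0.072 = 35.42 N·m counterclockwise.
Load: 54.7 × 9.8 = 536.1 N down at 1.66 m → arm 0.767 m, τ = 536.1 × 0.767 = 411.2 N·m clockwise.
Net load moment about support A = 1067 N·m clockwise.
Reaction R at support B is upward at 6.99 m, arm 6.097 m → moment R × 6.097 counterclockwise.
For rotational equilibrium, R × 6.097 = 1067, so R = 175 N.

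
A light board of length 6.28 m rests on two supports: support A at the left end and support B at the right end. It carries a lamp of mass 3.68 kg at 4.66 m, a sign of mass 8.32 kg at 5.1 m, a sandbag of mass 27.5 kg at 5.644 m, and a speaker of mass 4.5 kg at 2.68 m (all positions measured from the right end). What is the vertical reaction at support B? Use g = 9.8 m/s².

Sum moments about support A (its reaction then has zero moment arm).
Lamp: 3.68 × 9.8 = 36.06 N down at 4.66 m → arm 1.62 m, τ = 36.06 × 1.62 = 58.42 N·m clockwise.
Sign: 8.32 × 9.8 = 81.54 N down at 5.1 m → arm 1.18 m, τ = 81.54 × 1.18 = 96.22 N·m clockwise.
Sandbag: 27.5 × 9.8 = 269.5 N down at 5.644 m → arm 0.636 m, τ = 269.5 × 0.636 = 171.4 N·m clockwise.
Speaker: 4.5 × 9.8 = 44.1 N down at 2.68 m → arm 3.6 m, τ = 44.1 × 3.6 = 158.8 N·m clockwise.
Net load moment about support A = 484.8 N·m clockwise.
Reaction R at support B is upward at 0 m, arm 6.28 m → moment R × 6.28 counterclockwise.
Στ = 0 ⇒ R × 6.28 = 484.8 ⇒ R = 77.2 N.

R_B ≈ 77.2 N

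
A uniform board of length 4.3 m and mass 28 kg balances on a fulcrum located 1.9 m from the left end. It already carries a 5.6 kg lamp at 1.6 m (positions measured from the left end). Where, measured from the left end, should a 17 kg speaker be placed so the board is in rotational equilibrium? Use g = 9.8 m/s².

Take moments about the fulcrum (at 1.9 m from the left end).
Beam weight: 28 × 9.8 = 274.4 N down at 2.15 m → arm 0.25 m, τ = 274.4 × 0.25 = 68.6 N·m clockwise.
Lamp: 5.6 × 9.8 = 54.88 N down at 1.6 m → arm 0.3 m, τ = 54.88 × 0.3 = 16.46 N·m counterclockwise.
Net moment of existing loads = 52.14 N·m clockwise.
The speaker weighs 17 × 9.8 = 166.6 N and must supply an equal counterclockwise moment, so its lever arm about the fulcrum is 52.14 / 166.6 = 0.313 m.
That puts it at 1.9 − 0.313 = 1.59 m from the left end.

x ≈ 1.59 m from the left end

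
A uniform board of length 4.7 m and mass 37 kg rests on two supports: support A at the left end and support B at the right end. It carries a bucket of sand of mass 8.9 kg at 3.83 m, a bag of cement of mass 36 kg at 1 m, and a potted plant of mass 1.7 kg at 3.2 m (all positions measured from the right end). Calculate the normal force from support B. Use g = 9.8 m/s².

Sum moments about support A (its reaction then has zero moment arm).
Beam weight: 37 × 9.8 = 362.6 N down at 2.35 m → arm 2.35 m, τ = 362.6 × 2.35 = 852.1 N·m clockwise.
Bucket of sand: 8.9 × 9.8 = 87.22 N down at 3.83 m → arm 0.87 m, τ = 87.22 × 0.87 = 75.88 N·m clockwise.
Bag of cement: 36 × 9.8 = 352.8 N down at 1 m → arm 3.7 m, τ = 352.8 × 3.7 = 1305 N·m clockwise.
Potted plant: 1.7 × 9.8 = 16.66 N down at 3.2 m → arm 1.5 m, τ = 16.66 × 1.5 = 24.99 N·m clockwise.
Net load moment about support A = 2258 N·m clockwise.
Reaction R at support B is upward at 0 m, arm 4.7 m → moment R × 4.7 counterclockwise.
Setting net torque to zero: R × 4.7 = 2258 → R = 480 N.

R_B ≈ 480 N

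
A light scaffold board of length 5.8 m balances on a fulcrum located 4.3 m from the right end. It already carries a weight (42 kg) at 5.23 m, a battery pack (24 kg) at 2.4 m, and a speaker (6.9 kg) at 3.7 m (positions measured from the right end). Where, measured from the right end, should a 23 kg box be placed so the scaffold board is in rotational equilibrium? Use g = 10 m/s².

x ≈ 4.76 m from the right end

About the fulcrum (at 4.3 m from the right end):
Weight: 42 × 10 = 420 N down at 5.23 m → arm 0.93 m, τ = 420 × 0.93 = 390.6 N·m counterclockwise.
Battery pack: 24 × 10 = 240 N down at 2.4 m → arm 1.9 m, τ = 240 × 1.9 = 456 N·m clockwise.
Speaker: 6.9 × 10 = 69 N down at 3.7 m → arm 0.6 m, τ = 69 × 0.6 = 41.4 N·m clockwise.
Net moment of existing loads = 106.8 N·m clockwise.
The box weighs 23 × 10 = 230 N and must supply an equal counterclockwise moment, so its lever arm about the fulcrum is 106.8 / 230 = 0.464 m.
That puts it at 4.3 + 0.464 = 4.76 m from the right end.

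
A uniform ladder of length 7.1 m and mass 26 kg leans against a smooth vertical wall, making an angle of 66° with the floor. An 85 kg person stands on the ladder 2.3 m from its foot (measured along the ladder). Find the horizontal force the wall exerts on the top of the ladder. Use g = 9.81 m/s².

Take moments about the foot of the ladder.
Ladder weight 26×9.81 = 255.1 N acts at 3.55 m along the ladder; its horizontal arm is 3.55·cos66° = 1.444 m → τ = 368.4 N·m clockwise.
Person: 85×9.81 = 833.9 N at 2.3 m → arm 0.9355 m → τ = 780.1 N·m clockwise.
Wall normal N acts horizontally at the top; its moment arm is the height L sinθ = 7.1·sin66° = 6.486 m, counterclockwise.
Setting net torque to zero: N × 6.486 = 1148 → N = 177 N.

N_wall ≈ 177 N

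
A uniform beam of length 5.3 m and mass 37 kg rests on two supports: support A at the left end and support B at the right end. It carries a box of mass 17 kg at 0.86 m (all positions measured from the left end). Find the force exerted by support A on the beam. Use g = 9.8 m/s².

R_A ≈ 321 N

Choose support B as the axis so its reaction then has zero moment arm.
Beam weight: 37 × 9.8 = 362.6 N down at 2.65 m → arm 2.65 m, τ = 362.6 × 2.65 = 960.9 N·m counterclockwise.
Box: 17 × 9.8 = 166.6 N down at 0.86 m → arm 4.44 m, τ = 166.6 × 4.44 = 739.7 N·m counterclockwise.
Net load moment about support B = 1701 N·m counterclockwise.
Reaction R at support A is upward at 0 m, arm 5.3 m → moment R × 5.3 clockwise.
For rotational equilibrium, R × 5.3 = 1701, so R = 321 N.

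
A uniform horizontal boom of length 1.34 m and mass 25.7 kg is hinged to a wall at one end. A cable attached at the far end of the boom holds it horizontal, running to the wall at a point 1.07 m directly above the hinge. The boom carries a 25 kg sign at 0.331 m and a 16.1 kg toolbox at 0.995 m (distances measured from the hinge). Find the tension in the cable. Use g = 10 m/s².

T ≈ 496 N

Choose the hinge as the axis so the unknown hinge reaction has zero arm there.
Beam weight: 25.7 × 10 = 257 N down at 0.67 m → arm 0.67 m, τ = 257 × 0.67 = 172.2 N·m clockwise.
Sign: 25 × 10 = 250 N down at 0.331 m → arm 0.331 m, τ = 250 × 0.331 = 82.75 N·m clockwise.
Toolbox: 16.1 × 10 = 161 N down at 0.995 m → arm 0.995 m, τ = 161 × 0.995 = 160.2 N·m clockwise.
Total clockwise load moment = 415.1 N·m.
The cable tension T acts at 1.34 m; only its component perpendicular to the boom, T sinθ, produces torque. sinθ = h/√(h²+d²) = 1.07/√(1.07²+1.34²) = 0.624.
Στ = 0 ⇒ T × 1.34 × 0.624 = 415.1 ⇒ T = 415.1 / 0.8362 = 496 N.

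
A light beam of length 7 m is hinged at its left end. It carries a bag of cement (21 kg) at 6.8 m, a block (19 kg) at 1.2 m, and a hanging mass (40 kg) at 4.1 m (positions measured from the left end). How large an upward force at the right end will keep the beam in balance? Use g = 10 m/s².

F ≈ 471 N

Take moments about the left end.
Bag of cement: 21 × 10 = 210 N down at 6.8 m → arm 6.8 m, τ = 210 × 6.8 = 1428 N·m clockwise.
Block: 19 × 10 = 190 N down at 1.2 m → arm 1.2 m, τ = 190 × 1.2 = 228 N·m clockwise.
Hanging mass: 40 × 10 = 400 N down at 4.1 m → arm 4.1 m, τ = 400 × 4.1 = 1640 N·m clockwise.
Net moment of the loads = 3296 N·m clockwise.
The upward force F acts at the right end, arm 7 m, giving F × 7 counterclockwise.
For rotational equilibrium, F × 7 = 3296, so F = 3296 / 7 = 471 N.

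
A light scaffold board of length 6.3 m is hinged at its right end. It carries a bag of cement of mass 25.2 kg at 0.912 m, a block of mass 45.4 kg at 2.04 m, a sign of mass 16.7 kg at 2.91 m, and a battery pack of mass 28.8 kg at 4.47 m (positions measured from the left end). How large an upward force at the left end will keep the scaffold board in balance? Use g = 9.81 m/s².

F ≈ 683 N

Choose the right end as the axis so the unknown pivot reaction has zero arm there.
Bag of cement: 25.2 × 9.81 = 247.2 N down at 0.912 m → arm 5.388 m, τ = 247.2 × 5.388 = 1332 N·m counterclockwise.
Block: 45.4 × 9.81 = 445.4 N down at 2.04 m → arm 4.26 m, τ = 445.4 × 4.26 = 1897 N·m counterclockwise.
Sign: 16.7 × 9.81 = 163.8 N down at 2.91 m → arm 3.39 m, τ = 163.8 × 3.39 = 555.3 N·m counterclockwise.
Battery pack: 28.8 × 9.81 = 282.5 N down at 4.47 m → arm 1.83 m, τ = 282.5 × 1.83 = 517 N·m counterclockwise.
Net moment of the loads = 4301 N·m counterclockwise.
The upward force F acts at the left end, arm 6.3 m, giving F × 6.3 clockwise.
Στ = 0 ⇒ F × 6.3 = 4301 ⇒ F = 4301 / 6.3 = 683 N.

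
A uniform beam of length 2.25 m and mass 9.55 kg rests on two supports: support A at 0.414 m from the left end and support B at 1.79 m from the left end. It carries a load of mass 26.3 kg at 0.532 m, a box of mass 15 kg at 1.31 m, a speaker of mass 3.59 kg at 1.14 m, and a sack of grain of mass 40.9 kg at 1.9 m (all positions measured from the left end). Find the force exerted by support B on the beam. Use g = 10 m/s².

Take moments about support A.
Beam weight: 9.55 × 10 = 95.5 N down at 1.125 m → arm 0.711 m, τ = 95.5 × 0.711 = 67.9 N·m clockwise.
Load: 26.3 × 10 = 263 N down at 0.532 m → arm 0.118 m, τ = 263 × 0.118 = 31.03 N·m clockwise.
Box: 15 × 10 = 150 N down at 1.31 m → arm 0.896 m, τ = 150 × 0.896 = 134.4 N·m clockwise.
Speaker: 3.59 × 10 = 35.9 N down at 1.14 m → arm 0.726 m, τ = 35.9 × 0.726 = 26.06 N·m clockwise.
Sack of grain: 40.9 × 10 = 409 N down at 1.9 m → arm 1.486 m, τ = 409 × 1.486 = 607.8 N·m clockwise.
Net load moment about support A = 867.2 N·m clockwise.
Reaction R at support B is upward at 1.79 m, arm 1.376 m → moment R × 1.376 counterclockwise.
Balancing moments: R × 1.376 = 867.2, giving R = 630 N.

R_B ≈ 630 N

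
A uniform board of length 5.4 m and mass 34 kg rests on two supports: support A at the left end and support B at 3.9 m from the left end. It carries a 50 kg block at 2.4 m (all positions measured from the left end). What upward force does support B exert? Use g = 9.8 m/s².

R_B ≈ 532 N

Take moments about support A.
Beam weight: 34 × 9.8 = 333.2 N down at 2.7 m → arm 2.7 m, τ = 333.2 × 2.7 = 899.6 N·m clockwise.
Block: 50 × 9.8 = 490 N down at 2.4 m → arm 2.4 m, τ = 490 × 2.4 = 1176 N·m clockwise.
Net load moment about support A = 2076 N·m clockwise.
Reaction R at support B is upward at 3.9 m, arm 3.9 m → moment R × 3.9 counterclockwise.
Στ = 0 ⇒ R × 3.9 = 2076 ⇒ R = 532 N.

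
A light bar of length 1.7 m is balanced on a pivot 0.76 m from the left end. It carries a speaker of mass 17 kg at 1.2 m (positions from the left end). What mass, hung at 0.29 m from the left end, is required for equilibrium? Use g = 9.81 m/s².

m ≈ 15.9 kg

Choose the pivot (at 0.76 m from the left end) as the axis so the support reaction has zero arm there.
Speaker: 17 × 9.81 = 166.8 N down at 1.2 m → arm 0.44 m, τ = 166.8 × 0.44 = 73.39 N·m clockwise.
Net moment of known loads = 73.39 N·m clockwise.
An unknown mass m at 0.29 m has arm 0.47 m; its moment is m·g·0.47 counterclockwise.
For rotational equilibrium, m × 9.81 × 0.47 = 73.39, so m = 73.39 / (9.81 × 0.47) = 15.9 kg.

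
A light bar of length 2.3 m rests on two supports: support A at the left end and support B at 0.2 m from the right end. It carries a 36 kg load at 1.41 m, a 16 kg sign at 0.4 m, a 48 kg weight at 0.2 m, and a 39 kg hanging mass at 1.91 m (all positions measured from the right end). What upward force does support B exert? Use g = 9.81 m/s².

R_B ≈ 834 N

Choose support A as the axis so its reaction then has zero moment arm.
Load: 36 × 9.81 = 353.2 N down at 1.41 m → arm 0.89 m, τ = 353.2 × 0.89 = 314.3 N·m clockwise.
Sign: 16 × 9.81 = 157 N down at 0.4 m → arm 1.9 m, τ = 157 × 1.9 = 298.3 N·m clockwise.
Weight: 48 × 9.81 = 470.9 N down at 0.2 m → arm 2.1 m, τ = 470.9 × 2.1 = 988.9 N·m clockwise.
Hanging mass: 39 × 9.81 = 382.6 N down at 1.91 m → arm 0.39 m, τ = 382.6 × 0.39 = 149.2 N·m clockwise.
Net load moment about support A = 1751 N·m clockwise.
Reaction R at support B is upward at 0.2 m, arm 2.1 m → moment R × 2.1 counterclockwise.
Στ = 0 ⇒ R × 2.1 = 1751 ⇒ R = 834 N.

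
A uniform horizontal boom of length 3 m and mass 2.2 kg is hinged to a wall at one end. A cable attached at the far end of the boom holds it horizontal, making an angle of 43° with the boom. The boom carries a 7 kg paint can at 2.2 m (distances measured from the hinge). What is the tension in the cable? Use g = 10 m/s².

T ≈ 91.4 N

Taking torques about the hinge:
Beam weight: 2.2 × 10 = 22 N down at 1.5 m → arm 1.5 m, τ = 22 × 1.5 = 33 N·m clockwise.
Paint can: 7 × 10 = 70 N down at 2.2 m → arm 2.2 m, τ = 70 × 2.2 = 154 N·m clockwise.
Total clockwise load moment = 187 N·m.
The cable tension T acts at 3 m; only its component perpendicular to the boom, T sinθ, produces torque. sin 43° = 0.682.
For rotational equilibrium, T × 3 × 0.682 = 187, so T = 187 / 2.046 = 91.4 N.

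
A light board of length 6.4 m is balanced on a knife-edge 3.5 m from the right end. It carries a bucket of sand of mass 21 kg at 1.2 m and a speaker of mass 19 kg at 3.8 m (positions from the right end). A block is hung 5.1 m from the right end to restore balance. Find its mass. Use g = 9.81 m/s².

m ≈ 26.6 kg

Taking torques about the knife-edge (at 3.5 m from the right end):
Bucket of sand: 21 × 9.81 = 206 N down at 1.2 m → arm 2.3 m, τ = 206 × 2.3 = 473.8 N·m clockwise.
Speaker: 19 × 9.81 = 186.4 N down at 3.8 m → arm 0.3 m, τ = 186.4 × 0.3 = 55.92 N·m counterclockwise.
Net moment of known loads = 417.9 N·m clockwise.
An unknown mass m at 5.1 m has arm 1.6 m; its moment is m·g·1.6 counterclockwise.
Στ = 0 ⇒ m × 9.81 × 1.6 = 417.9 ⇒ m = 417.9 / (9.81 × 1.6) = 26.6 kg.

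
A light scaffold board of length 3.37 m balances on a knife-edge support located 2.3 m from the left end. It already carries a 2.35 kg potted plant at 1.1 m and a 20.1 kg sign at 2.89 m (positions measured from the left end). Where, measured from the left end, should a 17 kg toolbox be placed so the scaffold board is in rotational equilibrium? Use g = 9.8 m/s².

x ≈ 1.77 m from the left end

Taking torques about the knife-edge support (at 2.3 m from the left end):
Potted plant: 2.35 × 9.8 = 23.03 N down at 1.1 m → arm 1.2 m, τ = 23.03 × 1.2 = 27.64 N·m counterclockwise.
Sign: 20.1 × 9.8 = 197 N down at 2.89 m → arm 0.59 m, τ = 197 × 0.59 = 116.2 N·m clockwise.
Net moment of existing loads = 88.56 N·m clockwise.
The toolbox weighs 17 × 9.8 = 166.6 N and must supply an equal counterclockwise moment, so its lever arm about the knife-edge support is 88.56 / 166.6 = 0.532 m.
That puts it at 2.3 − 0.532 = 1.77 m from the left end.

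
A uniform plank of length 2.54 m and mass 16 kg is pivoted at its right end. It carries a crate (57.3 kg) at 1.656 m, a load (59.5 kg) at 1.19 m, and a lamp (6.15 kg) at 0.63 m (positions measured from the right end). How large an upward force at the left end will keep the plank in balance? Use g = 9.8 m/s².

F ≈ 733 N

Choose the right end as the axis so the unknown pivot reaction has zero arm there.
Beam weight: 16 × 9.8 = 156.8 N down at 1.27 m → arm 1.27 m, τ = 156.8 × 1.27 = 199.1 N·m counterclockwise.
Crate: 57.3 × 9.8 = 561.5 N down at 1.656 m → arm 1.656 m, τ = 561.5 × 1.656 = 929.8 N·m counterclockwise.
Load: 59.5 × 9.8 = 583.1 N down at 1.19 m → arm 1.19 m, τ = 583.1 × 1.19 = 693.9 N·m counterclockwise.
Lamp: 6.15 × 9.8 = 60.27 N down at 0.63 m → arm 0.63 m, τ = 60.27 × 0.63 = 37.97 N·m counterclockwise.
Net moment of the loads = 1861 N·m counterclockwise.
The upward force F acts at the left end, arm 2.54 m, giving F × 2.54 clockwise.
Balancing moments: F × 2.54 = 1861, giving F = 1861 / 2.54 = 733 N.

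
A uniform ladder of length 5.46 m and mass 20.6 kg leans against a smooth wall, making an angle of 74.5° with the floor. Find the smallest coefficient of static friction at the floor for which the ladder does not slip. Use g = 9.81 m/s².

Taking torques about the foot of the ladder:
Ladder weight 20.6×9.81 = 202.1 N acts at 2.73 m along the ladder; its horizontal arm is 2.73·cos74.5° = 0.7296 m → τ = 147.5 N·m clockwise.
Wall normal N acts horizontally at the top; its moment arm is the height L sinθ = 5.46·sin74.5° = 5.261 m, counterclockwise.
Στ = 0 ⇒ N × 5.261 = 147.5 ⇒ N = 28.04 N.
ΣFx = 0 ⇒ f = N_wall = 28.04 N. ΣFy = 0 ⇒ N_floor = 202.1 N.
μ_min = f / N_floor = 28.04 / 202.1 = 0.139.

μ_min ≈ 0.139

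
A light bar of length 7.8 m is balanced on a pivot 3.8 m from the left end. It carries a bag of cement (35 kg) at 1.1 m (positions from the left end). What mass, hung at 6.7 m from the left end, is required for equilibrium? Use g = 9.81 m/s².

m ≈ 32.6 kg

Take moments about the pivot (at 3.8 m from the left end).
Bag of cement: 35 × 9.81 = 343.4 N down at 1.1 m → arm 2.7 m, τ = 343.4 × 2.7 = 927.2 N·m counterclockwise.
Net moment of known loads = 927.2 N·m counterclockwise.
An unknown mass m at 6.7 m has arm 2.9 m; its moment is m·g·2.9 clockwise.
Balancing moments: m × 9.81 × 2.9 = 927.2, giving m = 927.2 / (9.81 × 2.9) = 32.6 kg.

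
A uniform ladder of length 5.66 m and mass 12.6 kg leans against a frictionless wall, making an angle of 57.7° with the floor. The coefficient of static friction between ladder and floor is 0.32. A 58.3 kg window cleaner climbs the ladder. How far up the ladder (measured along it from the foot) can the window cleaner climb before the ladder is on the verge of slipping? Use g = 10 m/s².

Taking torques about the foot of the ladder:
Ladder weight 12.6×10 = 126 N acts at 2.83 m along the ladder; its horizontal arm is 2.83·cos57.7° = 1.512 m → τ = 190.5 N·m clockwise.
Window cleaner weight 58.3×10 = 583 N at distance d → arm d·cos57.7° → τ = 583·d·0.5344 clockwise.
Wall normal N at the top has arm L sinθ = 4.784 m counterclockwise, so Στ = 0 gives N·4.784 = 190.5 + 311.6·d.
ΣFy = 0 ⇒ N_floor = 709 N, so the maximum friction is μ_s·N_floor = 0.32×709 = 226.9 N. ΣFx = 0 ⇒ N_wall = f, so at the slipping point N = 226.9 N.
Substituting: 226.9×4.784 = 190.5 + 311.6·d ⇒ d = (1085 − 190.5) / 311.6 = 2.87 m.

d ≈ 2.87 m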